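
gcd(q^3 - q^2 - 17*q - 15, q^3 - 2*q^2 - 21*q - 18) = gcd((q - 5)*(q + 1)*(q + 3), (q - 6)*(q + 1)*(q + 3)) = q^2 + 4*q + 3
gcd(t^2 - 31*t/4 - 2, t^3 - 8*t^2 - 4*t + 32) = t - 8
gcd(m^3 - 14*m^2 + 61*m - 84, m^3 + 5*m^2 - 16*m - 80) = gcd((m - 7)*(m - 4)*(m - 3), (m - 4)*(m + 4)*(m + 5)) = m - 4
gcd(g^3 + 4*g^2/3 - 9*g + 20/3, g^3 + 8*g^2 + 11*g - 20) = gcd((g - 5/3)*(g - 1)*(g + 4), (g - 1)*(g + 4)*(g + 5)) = g^2 + 3*g - 4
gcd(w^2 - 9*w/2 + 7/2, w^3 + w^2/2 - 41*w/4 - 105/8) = w - 7/2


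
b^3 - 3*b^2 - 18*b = b*(b - 6)*(b + 3)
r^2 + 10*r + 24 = (r + 4)*(r + 6)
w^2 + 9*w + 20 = (w + 4)*(w + 5)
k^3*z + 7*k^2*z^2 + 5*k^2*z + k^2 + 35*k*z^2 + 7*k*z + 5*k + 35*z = (k + 5)*(k + 7*z)*(k*z + 1)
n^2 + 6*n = n*(n + 6)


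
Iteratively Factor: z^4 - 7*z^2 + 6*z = (z - 1)*(z^3 + z^2 - 6*z) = (z - 1)*(z + 3)*(z^2 - 2*z) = (z - 2)*(z - 1)*(z + 3)*(z)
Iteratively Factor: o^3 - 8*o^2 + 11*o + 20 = (o - 5)*(o^2 - 3*o - 4) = (o - 5)*(o - 4)*(o + 1)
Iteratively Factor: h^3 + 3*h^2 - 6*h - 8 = (h - 2)*(h^2 + 5*h + 4) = (h - 2)*(h + 1)*(h + 4)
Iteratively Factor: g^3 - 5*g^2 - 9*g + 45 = (g - 3)*(g^2 - 2*g - 15) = (g - 5)*(g - 3)*(g + 3)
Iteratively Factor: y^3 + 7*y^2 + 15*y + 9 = (y + 3)*(y^2 + 4*y + 3) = (y + 3)^2*(y + 1)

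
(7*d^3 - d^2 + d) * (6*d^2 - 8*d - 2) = 42*d^5 - 62*d^4 - 6*d^2 - 2*d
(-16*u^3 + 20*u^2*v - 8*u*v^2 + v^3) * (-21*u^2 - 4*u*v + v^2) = 336*u^5 - 356*u^4*v + 72*u^3*v^2 + 31*u^2*v^3 - 12*u*v^4 + v^5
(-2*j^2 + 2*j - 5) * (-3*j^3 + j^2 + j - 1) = 6*j^5 - 8*j^4 + 15*j^3 - j^2 - 7*j + 5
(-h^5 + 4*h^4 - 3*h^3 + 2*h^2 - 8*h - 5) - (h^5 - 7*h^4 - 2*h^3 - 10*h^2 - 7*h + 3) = -2*h^5 + 11*h^4 - h^3 + 12*h^2 - h - 8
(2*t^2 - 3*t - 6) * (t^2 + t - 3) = 2*t^4 - t^3 - 15*t^2 + 3*t + 18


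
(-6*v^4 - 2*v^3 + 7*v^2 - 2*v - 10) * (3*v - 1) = -18*v^5 + 23*v^3 - 13*v^2 - 28*v + 10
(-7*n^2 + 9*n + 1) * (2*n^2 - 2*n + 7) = -14*n^4 + 32*n^3 - 65*n^2 + 61*n + 7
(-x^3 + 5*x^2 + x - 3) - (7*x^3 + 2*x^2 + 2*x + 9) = -8*x^3 + 3*x^2 - x - 12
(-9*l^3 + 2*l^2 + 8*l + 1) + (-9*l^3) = -18*l^3 + 2*l^2 + 8*l + 1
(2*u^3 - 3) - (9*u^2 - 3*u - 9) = 2*u^3 - 9*u^2 + 3*u + 6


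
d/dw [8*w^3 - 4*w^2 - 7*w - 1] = 24*w^2 - 8*w - 7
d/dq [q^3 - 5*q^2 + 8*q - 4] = 3*q^2 - 10*q + 8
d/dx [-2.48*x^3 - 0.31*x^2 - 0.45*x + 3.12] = -7.44*x^2 - 0.62*x - 0.45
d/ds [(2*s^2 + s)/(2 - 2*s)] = (-s^2 + 2*s + 1/2)/(s^2 - 2*s + 1)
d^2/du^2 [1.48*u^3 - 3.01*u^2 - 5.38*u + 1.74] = 8.88*u - 6.02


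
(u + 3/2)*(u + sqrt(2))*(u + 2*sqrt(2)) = u^3 + 3*u^2/2 + 3*sqrt(2)*u^2 + 4*u + 9*sqrt(2)*u/2 + 6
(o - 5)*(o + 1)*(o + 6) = o^3 + 2*o^2 - 29*o - 30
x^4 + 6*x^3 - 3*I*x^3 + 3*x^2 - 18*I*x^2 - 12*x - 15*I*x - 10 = (x + 1)*(x + 5)*(x - 2*I)*(x - I)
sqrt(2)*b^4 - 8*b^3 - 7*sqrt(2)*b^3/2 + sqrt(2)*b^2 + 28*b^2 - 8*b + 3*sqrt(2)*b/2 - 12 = (b - 3)*(b - 1)*(b - 4*sqrt(2))*(sqrt(2)*b + sqrt(2)/2)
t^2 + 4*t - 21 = (t - 3)*(t + 7)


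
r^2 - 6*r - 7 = (r - 7)*(r + 1)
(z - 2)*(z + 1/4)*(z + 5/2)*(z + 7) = z^4 + 31*z^3/4 + 3*z^2/8 - 283*z/8 - 35/4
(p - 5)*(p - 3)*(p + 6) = p^3 - 2*p^2 - 33*p + 90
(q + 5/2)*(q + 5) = q^2 + 15*q/2 + 25/2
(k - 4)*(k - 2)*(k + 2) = k^3 - 4*k^2 - 4*k + 16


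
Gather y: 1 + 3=4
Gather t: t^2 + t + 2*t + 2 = t^2 + 3*t + 2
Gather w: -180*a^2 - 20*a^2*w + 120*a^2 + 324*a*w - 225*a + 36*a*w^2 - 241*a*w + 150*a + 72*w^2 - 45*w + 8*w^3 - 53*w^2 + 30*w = -60*a^2 - 75*a + 8*w^3 + w^2*(36*a + 19) + w*(-20*a^2 + 83*a - 15)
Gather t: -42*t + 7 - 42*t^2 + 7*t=-42*t^2 - 35*t + 7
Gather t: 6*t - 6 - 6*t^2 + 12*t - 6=-6*t^2 + 18*t - 12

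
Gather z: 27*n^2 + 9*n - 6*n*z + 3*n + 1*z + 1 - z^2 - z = 27*n^2 - 6*n*z + 12*n - z^2 + 1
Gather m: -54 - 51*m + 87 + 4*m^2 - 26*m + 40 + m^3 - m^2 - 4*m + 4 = m^3 + 3*m^2 - 81*m + 77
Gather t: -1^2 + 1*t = t - 1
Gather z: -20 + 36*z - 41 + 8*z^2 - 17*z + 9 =8*z^2 + 19*z - 52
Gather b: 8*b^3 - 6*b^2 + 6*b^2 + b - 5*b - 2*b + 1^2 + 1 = 8*b^3 - 6*b + 2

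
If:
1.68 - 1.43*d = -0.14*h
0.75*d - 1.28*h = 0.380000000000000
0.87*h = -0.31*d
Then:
No Solution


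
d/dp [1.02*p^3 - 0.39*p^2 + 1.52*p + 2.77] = 3.06*p^2 - 0.78*p + 1.52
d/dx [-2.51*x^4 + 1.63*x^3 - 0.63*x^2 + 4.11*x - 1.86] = -10.04*x^3 + 4.89*x^2 - 1.26*x + 4.11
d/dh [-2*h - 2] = -2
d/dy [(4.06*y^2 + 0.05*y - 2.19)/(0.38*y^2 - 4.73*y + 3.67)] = (-19.2228*y^2 + 31.4648*y - 10.1752)/(0.1444*y^4 - 3.5948*y^3 + 25.1621*y^2 - 34.7182*y + 13.4689)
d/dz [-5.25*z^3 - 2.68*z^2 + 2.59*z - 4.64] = -15.75*z^2 - 5.36*z + 2.59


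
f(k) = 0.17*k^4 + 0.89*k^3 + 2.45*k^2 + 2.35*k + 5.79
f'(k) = 0.68*k^3 + 2.67*k^2 + 4.9*k + 2.35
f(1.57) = 20.00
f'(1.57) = 19.26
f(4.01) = 155.95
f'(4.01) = 108.78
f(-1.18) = 5.30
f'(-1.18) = -0.83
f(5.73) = 450.39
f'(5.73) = 246.02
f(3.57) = 113.51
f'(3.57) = 84.81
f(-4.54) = 34.56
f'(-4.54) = -28.50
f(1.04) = 12.08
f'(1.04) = 11.10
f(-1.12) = 5.25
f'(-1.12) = -0.74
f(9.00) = 1989.57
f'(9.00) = 758.44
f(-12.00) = 2317.59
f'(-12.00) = -847.01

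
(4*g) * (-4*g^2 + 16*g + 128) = -16*g^3 + 64*g^2 + 512*g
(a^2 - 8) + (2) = a^2 - 6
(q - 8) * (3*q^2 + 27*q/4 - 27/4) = 3*q^3 - 69*q^2/4 - 243*q/4 + 54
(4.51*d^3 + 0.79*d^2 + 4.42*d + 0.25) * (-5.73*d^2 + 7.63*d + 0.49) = -25.8423*d^5 + 29.8846*d^4 - 17.089*d^3 + 32.6792*d^2 + 4.0733*d + 0.1225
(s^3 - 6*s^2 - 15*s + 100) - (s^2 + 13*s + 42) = s^3 - 7*s^2 - 28*s + 58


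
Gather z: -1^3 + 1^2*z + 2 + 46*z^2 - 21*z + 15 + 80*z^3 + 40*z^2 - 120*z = 80*z^3 + 86*z^2 - 140*z + 16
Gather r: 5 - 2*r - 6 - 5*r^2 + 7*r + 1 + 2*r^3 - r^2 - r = 2*r^3 - 6*r^2 + 4*r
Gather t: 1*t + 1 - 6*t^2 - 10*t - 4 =-6*t^2 - 9*t - 3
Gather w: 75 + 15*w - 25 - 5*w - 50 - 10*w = 0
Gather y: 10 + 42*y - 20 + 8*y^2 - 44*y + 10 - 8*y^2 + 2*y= 0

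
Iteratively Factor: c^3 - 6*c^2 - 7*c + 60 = (c + 3)*(c^2 - 9*c + 20) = (c - 4)*(c + 3)*(c - 5)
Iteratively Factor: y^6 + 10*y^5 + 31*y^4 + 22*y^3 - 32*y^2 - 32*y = (y)*(y^5 + 10*y^4 + 31*y^3 + 22*y^2 - 32*y - 32) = y*(y + 4)*(y^4 + 6*y^3 + 7*y^2 - 6*y - 8) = y*(y + 2)*(y + 4)*(y^3 + 4*y^2 - y - 4) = y*(y - 1)*(y + 2)*(y + 4)*(y^2 + 5*y + 4) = y*(y - 1)*(y + 2)*(y + 4)^2*(y + 1)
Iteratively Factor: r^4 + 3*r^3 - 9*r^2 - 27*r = (r + 3)*(r^3 - 9*r) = (r - 3)*(r + 3)*(r^2 + 3*r) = r*(r - 3)*(r + 3)*(r + 3)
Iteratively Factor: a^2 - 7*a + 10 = (a - 2)*(a - 5)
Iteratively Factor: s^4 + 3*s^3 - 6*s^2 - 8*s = (s + 1)*(s^3 + 2*s^2 - 8*s) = s*(s + 1)*(s^2 + 2*s - 8) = s*(s + 1)*(s + 4)*(s - 2)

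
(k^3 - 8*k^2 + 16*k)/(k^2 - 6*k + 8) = k*(k - 4)/(k - 2)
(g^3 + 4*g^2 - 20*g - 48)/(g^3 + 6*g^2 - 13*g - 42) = (g^2 + 2*g - 24)/(g^2 + 4*g - 21)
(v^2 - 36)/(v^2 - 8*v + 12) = (v + 6)/(v - 2)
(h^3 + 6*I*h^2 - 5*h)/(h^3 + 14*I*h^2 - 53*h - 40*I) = h/(h + 8*I)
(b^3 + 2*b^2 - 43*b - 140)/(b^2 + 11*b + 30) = (b^2 - 3*b - 28)/(b + 6)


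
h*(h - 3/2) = h^2 - 3*h/2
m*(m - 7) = m^2 - 7*m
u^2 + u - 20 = (u - 4)*(u + 5)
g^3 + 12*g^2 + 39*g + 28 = (g + 1)*(g + 4)*(g + 7)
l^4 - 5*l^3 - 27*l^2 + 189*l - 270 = (l - 5)*(l - 3)^2*(l + 6)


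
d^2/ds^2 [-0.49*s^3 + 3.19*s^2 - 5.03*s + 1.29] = 6.38 - 2.94*s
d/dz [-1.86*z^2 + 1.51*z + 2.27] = 1.51 - 3.72*z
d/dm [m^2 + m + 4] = 2*m + 1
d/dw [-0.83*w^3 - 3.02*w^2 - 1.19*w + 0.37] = -2.49*w^2 - 6.04*w - 1.19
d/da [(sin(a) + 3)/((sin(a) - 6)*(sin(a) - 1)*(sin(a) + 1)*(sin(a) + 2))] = (-3*sin(a)^3 - 4*sin(a)^2 + 49*sin(a) + 78)*sin(a)/((sin(a) - 6)^2*(sin(a) + 2)^2*cos(a)^3)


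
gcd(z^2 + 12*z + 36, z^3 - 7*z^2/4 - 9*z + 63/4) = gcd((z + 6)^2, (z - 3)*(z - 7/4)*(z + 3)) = 1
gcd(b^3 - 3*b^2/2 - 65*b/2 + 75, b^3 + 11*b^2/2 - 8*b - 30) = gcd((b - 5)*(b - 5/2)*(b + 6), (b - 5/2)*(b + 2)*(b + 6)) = b^2 + 7*b/2 - 15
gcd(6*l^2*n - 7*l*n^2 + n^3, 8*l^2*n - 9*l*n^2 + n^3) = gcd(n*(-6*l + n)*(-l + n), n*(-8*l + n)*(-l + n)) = l*n - n^2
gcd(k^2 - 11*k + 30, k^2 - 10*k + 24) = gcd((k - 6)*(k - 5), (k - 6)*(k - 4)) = k - 6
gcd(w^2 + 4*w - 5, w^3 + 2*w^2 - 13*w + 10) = w^2 + 4*w - 5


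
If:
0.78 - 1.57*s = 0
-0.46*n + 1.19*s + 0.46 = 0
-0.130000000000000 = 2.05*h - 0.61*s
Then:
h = 0.08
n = 2.29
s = 0.50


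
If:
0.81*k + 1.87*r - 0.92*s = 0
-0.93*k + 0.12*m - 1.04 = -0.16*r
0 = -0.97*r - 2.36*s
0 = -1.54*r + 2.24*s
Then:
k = 0.00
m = 8.67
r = 0.00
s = 0.00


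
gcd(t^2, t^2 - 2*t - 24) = 1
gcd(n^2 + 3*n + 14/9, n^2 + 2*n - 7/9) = n + 7/3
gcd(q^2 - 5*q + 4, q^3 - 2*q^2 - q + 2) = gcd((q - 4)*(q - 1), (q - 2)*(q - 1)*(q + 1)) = q - 1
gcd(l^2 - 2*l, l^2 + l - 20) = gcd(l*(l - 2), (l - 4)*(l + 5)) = 1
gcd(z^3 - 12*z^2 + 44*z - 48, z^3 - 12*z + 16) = z - 2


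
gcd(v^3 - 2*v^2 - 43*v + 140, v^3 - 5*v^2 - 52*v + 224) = v^2 + 3*v - 28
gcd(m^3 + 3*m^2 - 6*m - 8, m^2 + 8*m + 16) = m + 4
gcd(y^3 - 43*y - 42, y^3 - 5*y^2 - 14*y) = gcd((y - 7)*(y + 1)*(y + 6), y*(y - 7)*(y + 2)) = y - 7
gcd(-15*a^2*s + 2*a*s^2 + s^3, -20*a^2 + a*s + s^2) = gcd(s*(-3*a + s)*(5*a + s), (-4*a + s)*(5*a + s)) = 5*a + s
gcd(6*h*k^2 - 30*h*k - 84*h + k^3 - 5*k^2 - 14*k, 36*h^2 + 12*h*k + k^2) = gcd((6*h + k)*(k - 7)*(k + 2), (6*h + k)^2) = 6*h + k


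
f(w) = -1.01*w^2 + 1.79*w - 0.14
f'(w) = 1.79 - 2.02*w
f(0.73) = 0.63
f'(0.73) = 0.32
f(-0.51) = -1.32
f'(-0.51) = 2.82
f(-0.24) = -0.63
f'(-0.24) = 2.27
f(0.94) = 0.65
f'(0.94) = -0.11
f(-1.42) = -4.72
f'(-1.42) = 4.66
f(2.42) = -1.72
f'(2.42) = -3.10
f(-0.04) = -0.21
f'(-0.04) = 1.87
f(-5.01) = -34.46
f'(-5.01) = 11.91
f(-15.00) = -254.24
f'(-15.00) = 32.09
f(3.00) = -3.86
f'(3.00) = -4.27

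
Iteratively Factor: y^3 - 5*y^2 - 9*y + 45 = (y - 5)*(y^2 - 9) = (y - 5)*(y + 3)*(y - 3)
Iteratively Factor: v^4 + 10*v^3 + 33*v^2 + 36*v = (v + 3)*(v^3 + 7*v^2 + 12*v) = (v + 3)*(v + 4)*(v^2 + 3*v) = v*(v + 3)*(v + 4)*(v + 3)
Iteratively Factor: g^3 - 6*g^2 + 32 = (g - 4)*(g^2 - 2*g - 8) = (g - 4)^2*(g + 2)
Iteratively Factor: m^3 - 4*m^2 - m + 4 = (m - 1)*(m^2 - 3*m - 4) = (m - 1)*(m + 1)*(m - 4)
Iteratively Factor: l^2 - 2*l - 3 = (l + 1)*(l - 3)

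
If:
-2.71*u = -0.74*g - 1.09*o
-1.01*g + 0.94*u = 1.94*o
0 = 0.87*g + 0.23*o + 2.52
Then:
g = -3.32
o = 1.60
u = -0.26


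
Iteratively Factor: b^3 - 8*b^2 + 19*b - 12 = (b - 4)*(b^2 - 4*b + 3) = (b - 4)*(b - 3)*(b - 1)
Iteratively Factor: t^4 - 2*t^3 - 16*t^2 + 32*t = (t + 4)*(t^3 - 6*t^2 + 8*t) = (t - 4)*(t + 4)*(t^2 - 2*t) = (t - 4)*(t - 2)*(t + 4)*(t)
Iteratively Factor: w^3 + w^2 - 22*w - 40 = (w - 5)*(w^2 + 6*w + 8) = (w - 5)*(w + 2)*(w + 4)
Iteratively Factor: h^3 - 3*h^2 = (h)*(h^2 - 3*h) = h^2*(h - 3)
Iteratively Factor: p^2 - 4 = (p + 2)*(p - 2)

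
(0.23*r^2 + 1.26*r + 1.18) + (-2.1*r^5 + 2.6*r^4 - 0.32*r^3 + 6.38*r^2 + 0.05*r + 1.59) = -2.1*r^5 + 2.6*r^4 - 0.32*r^3 + 6.61*r^2 + 1.31*r + 2.77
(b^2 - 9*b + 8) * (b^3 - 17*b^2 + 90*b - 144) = b^5 - 26*b^4 + 251*b^3 - 1090*b^2 + 2016*b - 1152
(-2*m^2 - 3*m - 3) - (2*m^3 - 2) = -2*m^3 - 2*m^2 - 3*m - 1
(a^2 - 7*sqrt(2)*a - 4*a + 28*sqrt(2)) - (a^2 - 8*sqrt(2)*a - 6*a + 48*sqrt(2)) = sqrt(2)*a + 2*a - 20*sqrt(2)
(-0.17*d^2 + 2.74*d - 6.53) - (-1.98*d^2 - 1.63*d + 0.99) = 1.81*d^2 + 4.37*d - 7.52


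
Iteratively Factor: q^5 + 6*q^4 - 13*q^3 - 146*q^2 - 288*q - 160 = (q - 5)*(q^4 + 11*q^3 + 42*q^2 + 64*q + 32) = (q - 5)*(q + 2)*(q^3 + 9*q^2 + 24*q + 16) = (q - 5)*(q + 2)*(q + 4)*(q^2 + 5*q + 4) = (q - 5)*(q + 1)*(q + 2)*(q + 4)*(q + 4)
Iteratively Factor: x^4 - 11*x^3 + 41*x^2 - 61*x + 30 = (x - 2)*(x^3 - 9*x^2 + 23*x - 15) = (x - 3)*(x - 2)*(x^2 - 6*x + 5) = (x - 3)*(x - 2)*(x - 1)*(x - 5)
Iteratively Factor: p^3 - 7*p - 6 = (p - 3)*(p^2 + 3*p + 2) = (p - 3)*(p + 2)*(p + 1)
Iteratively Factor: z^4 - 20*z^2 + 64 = (z + 2)*(z^3 - 2*z^2 - 16*z + 32) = (z - 2)*(z + 2)*(z^2 - 16) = (z - 4)*(z - 2)*(z + 2)*(z + 4)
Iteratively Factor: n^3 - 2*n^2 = (n)*(n^2 - 2*n) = n^2*(n - 2)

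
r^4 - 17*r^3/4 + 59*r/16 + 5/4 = (r - 4)*(r - 5/4)*(r + 1/2)^2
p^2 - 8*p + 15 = (p - 5)*(p - 3)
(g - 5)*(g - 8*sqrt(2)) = g^2 - 8*sqrt(2)*g - 5*g + 40*sqrt(2)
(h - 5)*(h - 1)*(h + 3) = h^3 - 3*h^2 - 13*h + 15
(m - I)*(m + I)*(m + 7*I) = m^3 + 7*I*m^2 + m + 7*I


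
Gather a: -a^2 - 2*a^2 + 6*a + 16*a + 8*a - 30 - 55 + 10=-3*a^2 + 30*a - 75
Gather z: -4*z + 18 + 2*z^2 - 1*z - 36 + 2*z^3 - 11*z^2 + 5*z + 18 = 2*z^3 - 9*z^2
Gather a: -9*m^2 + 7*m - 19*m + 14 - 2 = -9*m^2 - 12*m + 12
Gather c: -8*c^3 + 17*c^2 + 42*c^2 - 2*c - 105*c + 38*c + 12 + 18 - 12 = -8*c^3 + 59*c^2 - 69*c + 18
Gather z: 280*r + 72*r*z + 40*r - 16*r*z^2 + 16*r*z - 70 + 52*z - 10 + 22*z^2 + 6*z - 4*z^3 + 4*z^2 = 320*r - 4*z^3 + z^2*(26 - 16*r) + z*(88*r + 58) - 80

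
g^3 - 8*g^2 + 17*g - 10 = (g - 5)*(g - 2)*(g - 1)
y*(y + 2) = y^2 + 2*y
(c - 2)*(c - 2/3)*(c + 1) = c^3 - 5*c^2/3 - 4*c/3 + 4/3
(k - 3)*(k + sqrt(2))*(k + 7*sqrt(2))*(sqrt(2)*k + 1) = sqrt(2)*k^4 - 3*sqrt(2)*k^3 + 17*k^3 - 51*k^2 + 22*sqrt(2)*k^2 - 66*sqrt(2)*k + 14*k - 42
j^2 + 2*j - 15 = (j - 3)*(j + 5)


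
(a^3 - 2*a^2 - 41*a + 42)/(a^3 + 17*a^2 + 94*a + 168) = (a^2 - 8*a + 7)/(a^2 + 11*a + 28)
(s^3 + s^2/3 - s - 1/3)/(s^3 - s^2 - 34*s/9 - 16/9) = 3*(3*s^2 - 2*s - 1)/(9*s^2 - 18*s - 16)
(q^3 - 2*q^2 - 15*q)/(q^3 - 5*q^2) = (q + 3)/q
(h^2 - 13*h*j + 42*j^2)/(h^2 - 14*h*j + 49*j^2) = (h - 6*j)/(h - 7*j)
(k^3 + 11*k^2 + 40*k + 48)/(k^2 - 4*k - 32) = (k^2 + 7*k + 12)/(k - 8)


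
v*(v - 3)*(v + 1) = v^3 - 2*v^2 - 3*v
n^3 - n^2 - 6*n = n*(n - 3)*(n + 2)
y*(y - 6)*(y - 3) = y^3 - 9*y^2 + 18*y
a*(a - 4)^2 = a^3 - 8*a^2 + 16*a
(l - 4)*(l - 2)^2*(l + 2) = l^4 - 6*l^3 + 4*l^2 + 24*l - 32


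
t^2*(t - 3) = t^3 - 3*t^2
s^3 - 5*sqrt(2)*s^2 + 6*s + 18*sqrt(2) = (s - 3*sqrt(2))^2*(s + sqrt(2))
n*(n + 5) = n^2 + 5*n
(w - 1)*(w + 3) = w^2 + 2*w - 3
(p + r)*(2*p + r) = 2*p^2 + 3*p*r + r^2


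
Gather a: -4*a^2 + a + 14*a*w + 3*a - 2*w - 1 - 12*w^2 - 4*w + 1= -4*a^2 + a*(14*w + 4) - 12*w^2 - 6*w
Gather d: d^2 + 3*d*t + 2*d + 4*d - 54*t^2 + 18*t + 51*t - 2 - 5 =d^2 + d*(3*t + 6) - 54*t^2 + 69*t - 7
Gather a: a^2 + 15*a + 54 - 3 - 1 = a^2 + 15*a + 50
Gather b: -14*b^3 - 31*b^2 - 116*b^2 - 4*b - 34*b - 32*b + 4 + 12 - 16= -14*b^3 - 147*b^2 - 70*b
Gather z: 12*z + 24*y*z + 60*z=z*(24*y + 72)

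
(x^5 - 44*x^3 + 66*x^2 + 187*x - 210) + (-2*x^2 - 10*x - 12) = x^5 - 44*x^3 + 64*x^2 + 177*x - 222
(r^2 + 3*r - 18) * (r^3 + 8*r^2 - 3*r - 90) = r^5 + 11*r^4 + 3*r^3 - 243*r^2 - 216*r + 1620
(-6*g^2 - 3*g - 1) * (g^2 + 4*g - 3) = -6*g^4 - 27*g^3 + 5*g^2 + 5*g + 3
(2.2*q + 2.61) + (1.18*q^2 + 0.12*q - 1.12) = 1.18*q^2 + 2.32*q + 1.49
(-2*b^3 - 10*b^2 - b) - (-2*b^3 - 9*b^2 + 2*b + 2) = -b^2 - 3*b - 2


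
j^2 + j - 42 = (j - 6)*(j + 7)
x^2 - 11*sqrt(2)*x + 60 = (x - 6*sqrt(2))*(x - 5*sqrt(2))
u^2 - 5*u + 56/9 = (u - 8/3)*(u - 7/3)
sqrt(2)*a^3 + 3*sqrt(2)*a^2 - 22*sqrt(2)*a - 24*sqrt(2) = (a - 4)*(a + 6)*(sqrt(2)*a + sqrt(2))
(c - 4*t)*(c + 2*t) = c^2 - 2*c*t - 8*t^2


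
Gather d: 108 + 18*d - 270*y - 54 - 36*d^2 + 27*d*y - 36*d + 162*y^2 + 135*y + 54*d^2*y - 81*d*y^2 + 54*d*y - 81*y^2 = d^2*(54*y - 36) + d*(-81*y^2 + 81*y - 18) + 81*y^2 - 135*y + 54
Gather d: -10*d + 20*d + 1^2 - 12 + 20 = 10*d + 9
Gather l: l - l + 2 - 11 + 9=0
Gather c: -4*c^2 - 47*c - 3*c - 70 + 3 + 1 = -4*c^2 - 50*c - 66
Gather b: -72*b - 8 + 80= 72 - 72*b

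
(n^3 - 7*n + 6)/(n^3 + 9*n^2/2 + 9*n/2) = 2*(n^2 - 3*n + 2)/(n*(2*n + 3))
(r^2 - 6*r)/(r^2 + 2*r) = (r - 6)/(r + 2)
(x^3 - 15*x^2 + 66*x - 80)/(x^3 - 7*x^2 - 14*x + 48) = (x - 5)/(x + 3)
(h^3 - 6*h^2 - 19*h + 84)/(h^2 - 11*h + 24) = (h^2 - 3*h - 28)/(h - 8)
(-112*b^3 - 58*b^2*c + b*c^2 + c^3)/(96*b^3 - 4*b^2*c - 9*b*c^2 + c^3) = (-14*b^2 - 9*b*c - c^2)/(12*b^2 + b*c - c^2)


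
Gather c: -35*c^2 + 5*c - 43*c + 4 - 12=-35*c^2 - 38*c - 8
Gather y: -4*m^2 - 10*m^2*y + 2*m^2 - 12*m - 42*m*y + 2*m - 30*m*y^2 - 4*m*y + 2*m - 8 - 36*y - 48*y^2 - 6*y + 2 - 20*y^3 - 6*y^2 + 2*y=-2*m^2 - 8*m - 20*y^3 + y^2*(-30*m - 54) + y*(-10*m^2 - 46*m - 40) - 6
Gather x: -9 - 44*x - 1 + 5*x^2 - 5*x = 5*x^2 - 49*x - 10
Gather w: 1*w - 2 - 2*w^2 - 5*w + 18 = -2*w^2 - 4*w + 16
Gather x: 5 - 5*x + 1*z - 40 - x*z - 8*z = x*(-z - 5) - 7*z - 35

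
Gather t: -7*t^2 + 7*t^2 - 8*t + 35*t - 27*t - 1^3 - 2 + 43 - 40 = 0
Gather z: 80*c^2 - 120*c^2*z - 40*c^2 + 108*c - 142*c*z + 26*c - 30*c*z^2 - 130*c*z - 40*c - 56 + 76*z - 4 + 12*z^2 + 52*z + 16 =40*c^2 + 94*c + z^2*(12 - 30*c) + z*(-120*c^2 - 272*c + 128) - 44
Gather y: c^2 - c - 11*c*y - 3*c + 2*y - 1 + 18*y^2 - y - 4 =c^2 - 4*c + 18*y^2 + y*(1 - 11*c) - 5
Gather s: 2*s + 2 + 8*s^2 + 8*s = 8*s^2 + 10*s + 2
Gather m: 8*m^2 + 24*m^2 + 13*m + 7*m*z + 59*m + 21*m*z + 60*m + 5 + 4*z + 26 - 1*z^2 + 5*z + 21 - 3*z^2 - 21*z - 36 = 32*m^2 + m*(28*z + 132) - 4*z^2 - 12*z + 16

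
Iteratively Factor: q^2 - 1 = (q + 1)*(q - 1)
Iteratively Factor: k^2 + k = (k)*(k + 1)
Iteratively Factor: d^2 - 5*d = (d)*(d - 5)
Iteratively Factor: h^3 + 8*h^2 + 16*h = (h + 4)*(h^2 + 4*h) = h*(h + 4)*(h + 4)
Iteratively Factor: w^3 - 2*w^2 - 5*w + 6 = (w - 3)*(w^2 + w - 2) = (w - 3)*(w + 2)*(w - 1)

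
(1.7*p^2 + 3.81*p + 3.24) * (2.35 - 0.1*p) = -0.17*p^3 + 3.614*p^2 + 8.6295*p + 7.614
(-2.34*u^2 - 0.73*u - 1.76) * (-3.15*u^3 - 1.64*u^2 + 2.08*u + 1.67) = 7.371*u^5 + 6.1371*u^4 + 1.874*u^3 - 2.5398*u^2 - 4.8799*u - 2.9392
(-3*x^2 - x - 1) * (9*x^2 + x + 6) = -27*x^4 - 12*x^3 - 28*x^2 - 7*x - 6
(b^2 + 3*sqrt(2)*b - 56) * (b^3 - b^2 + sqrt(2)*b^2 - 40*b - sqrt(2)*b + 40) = b^5 - b^4 + 4*sqrt(2)*b^4 - 90*b^3 - 4*sqrt(2)*b^3 - 176*sqrt(2)*b^2 + 90*b^2 + 176*sqrt(2)*b + 2240*b - 2240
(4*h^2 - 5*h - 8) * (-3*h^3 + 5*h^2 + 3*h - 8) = -12*h^5 + 35*h^4 + 11*h^3 - 87*h^2 + 16*h + 64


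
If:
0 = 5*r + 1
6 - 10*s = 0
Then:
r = -1/5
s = 3/5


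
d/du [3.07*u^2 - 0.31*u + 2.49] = 6.14*u - 0.31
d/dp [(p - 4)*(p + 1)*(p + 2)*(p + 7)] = 4*p^3 + 18*p^2 - 34*p - 78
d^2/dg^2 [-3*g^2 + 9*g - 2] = -6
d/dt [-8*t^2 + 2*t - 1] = 2 - 16*t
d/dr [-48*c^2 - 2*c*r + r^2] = -2*c + 2*r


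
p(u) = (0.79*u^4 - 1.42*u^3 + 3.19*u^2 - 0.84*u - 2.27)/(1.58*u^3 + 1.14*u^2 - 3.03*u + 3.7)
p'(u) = (-4.74*u^2 - 2.28*u + 3.03)*(0.79*u^4 - 1.42*u^3 + 3.19*u^2 - 0.84*u - 2.27)/(1.58*u^3 + 1.14*u^2 - 3.03*u + 3.7)^2 + (3.16*u^3 - 4.26*u^2 + 6.38*u - 0.84)/(1.58*u^3 + 1.14*u^2 - 3.03*u + 3.7) = (1.2482*u^6 + 1.8012*u^5 - 13.8401*u^4 + 22.9516*u^3 - 13.7103*u^2 + 28.7816*u - 9.9861)/(2.4964*u^6 + 3.6024*u^5 - 8.2752*u^4 + 4.7836*u^3 + 17.6169*u^2 - 22.422*u + 13.69)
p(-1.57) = 3.34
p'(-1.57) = -9.81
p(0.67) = -0.63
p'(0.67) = 1.08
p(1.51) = 0.41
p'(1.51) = 0.74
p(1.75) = 0.56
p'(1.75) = 0.53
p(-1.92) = 12.57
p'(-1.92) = -70.04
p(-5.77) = -5.14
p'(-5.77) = 0.24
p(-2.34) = -18.38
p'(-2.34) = -75.88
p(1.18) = 0.09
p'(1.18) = 1.25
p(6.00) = 2.24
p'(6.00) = 0.44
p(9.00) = 3.60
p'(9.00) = 0.47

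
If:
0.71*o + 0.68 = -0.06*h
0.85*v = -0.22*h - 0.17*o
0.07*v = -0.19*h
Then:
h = -0.08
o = -0.95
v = 0.21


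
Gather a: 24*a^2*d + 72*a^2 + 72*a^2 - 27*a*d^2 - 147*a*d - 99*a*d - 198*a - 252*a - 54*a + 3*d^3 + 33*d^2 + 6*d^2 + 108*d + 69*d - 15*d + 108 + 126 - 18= a^2*(24*d + 144) + a*(-27*d^2 - 246*d - 504) + 3*d^3 + 39*d^2 + 162*d + 216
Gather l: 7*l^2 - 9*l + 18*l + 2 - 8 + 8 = 7*l^2 + 9*l + 2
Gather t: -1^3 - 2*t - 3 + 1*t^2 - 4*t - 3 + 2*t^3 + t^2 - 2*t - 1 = 2*t^3 + 2*t^2 - 8*t - 8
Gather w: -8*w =-8*w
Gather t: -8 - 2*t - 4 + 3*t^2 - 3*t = 3*t^2 - 5*t - 12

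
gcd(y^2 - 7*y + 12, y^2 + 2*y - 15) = y - 3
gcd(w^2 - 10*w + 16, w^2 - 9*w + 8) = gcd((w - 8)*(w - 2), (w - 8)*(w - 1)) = w - 8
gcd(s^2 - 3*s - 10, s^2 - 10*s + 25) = s - 5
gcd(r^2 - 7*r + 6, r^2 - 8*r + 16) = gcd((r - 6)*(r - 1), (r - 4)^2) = 1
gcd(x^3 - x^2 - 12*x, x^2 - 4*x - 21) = x + 3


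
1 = 1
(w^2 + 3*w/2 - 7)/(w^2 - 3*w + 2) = (w + 7/2)/(w - 1)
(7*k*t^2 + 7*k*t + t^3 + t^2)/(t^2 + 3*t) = (7*k*t + 7*k + t^2 + t)/(t + 3)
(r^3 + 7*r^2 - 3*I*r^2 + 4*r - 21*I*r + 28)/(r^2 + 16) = (r^2 + r*(7 + I) + 7*I)/(r + 4*I)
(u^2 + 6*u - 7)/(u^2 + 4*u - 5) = (u + 7)/(u + 5)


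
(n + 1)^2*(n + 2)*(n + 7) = n^4 + 11*n^3 + 33*n^2 + 37*n + 14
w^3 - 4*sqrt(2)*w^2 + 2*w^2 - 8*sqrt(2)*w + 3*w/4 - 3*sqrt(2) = (w + 1/2)*(w + 3/2)*(w - 4*sqrt(2))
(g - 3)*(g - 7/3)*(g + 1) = g^3 - 13*g^2/3 + 5*g/3 + 7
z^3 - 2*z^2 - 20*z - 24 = (z - 6)*(z + 2)^2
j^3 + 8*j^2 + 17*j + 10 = (j + 1)*(j + 2)*(j + 5)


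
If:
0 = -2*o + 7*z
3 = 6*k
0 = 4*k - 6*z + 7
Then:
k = 1/2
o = 21/4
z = 3/2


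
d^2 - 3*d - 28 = (d - 7)*(d + 4)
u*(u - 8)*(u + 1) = u^3 - 7*u^2 - 8*u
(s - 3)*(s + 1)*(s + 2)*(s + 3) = s^4 + 3*s^3 - 7*s^2 - 27*s - 18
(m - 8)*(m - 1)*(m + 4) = m^3 - 5*m^2 - 28*m + 32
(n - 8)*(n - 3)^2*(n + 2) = n^4 - 12*n^3 + 29*n^2 + 42*n - 144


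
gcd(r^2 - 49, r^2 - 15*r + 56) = r - 7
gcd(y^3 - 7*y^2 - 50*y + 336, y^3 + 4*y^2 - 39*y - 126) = y^2 + y - 42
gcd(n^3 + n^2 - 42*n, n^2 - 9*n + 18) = n - 6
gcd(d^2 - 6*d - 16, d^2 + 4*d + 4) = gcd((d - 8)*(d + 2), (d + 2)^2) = d + 2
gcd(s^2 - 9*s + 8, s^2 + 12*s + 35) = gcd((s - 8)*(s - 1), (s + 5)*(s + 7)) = 1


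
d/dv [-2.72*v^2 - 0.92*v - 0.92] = -5.44*v - 0.92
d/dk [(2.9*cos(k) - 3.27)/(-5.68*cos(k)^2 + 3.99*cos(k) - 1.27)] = (-16.472*cos(k)^2 + 37.1472*cos(k) - 9.3643)*sin(k)/(32.2624*cos(k)^4 - 45.3264*cos(k)^3 + 30.3473*cos(k)^2 - 10.1346*cos(k) + 1.6129)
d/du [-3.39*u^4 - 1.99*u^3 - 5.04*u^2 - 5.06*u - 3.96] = -13.56*u^3 - 5.97*u^2 - 10.08*u - 5.06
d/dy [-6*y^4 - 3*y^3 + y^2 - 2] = y*(-24*y^2 - 9*y + 2)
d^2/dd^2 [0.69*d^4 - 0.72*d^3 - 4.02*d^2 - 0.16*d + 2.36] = 8.28*d^2 - 4.32*d - 8.04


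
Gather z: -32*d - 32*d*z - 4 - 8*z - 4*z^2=-32*d - 4*z^2 + z*(-32*d - 8) - 4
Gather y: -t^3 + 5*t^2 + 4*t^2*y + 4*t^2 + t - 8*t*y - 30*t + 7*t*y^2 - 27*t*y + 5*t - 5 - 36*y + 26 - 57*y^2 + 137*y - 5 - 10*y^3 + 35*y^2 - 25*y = -t^3 + 9*t^2 - 24*t - 10*y^3 + y^2*(7*t - 22) + y*(4*t^2 - 35*t + 76) + 16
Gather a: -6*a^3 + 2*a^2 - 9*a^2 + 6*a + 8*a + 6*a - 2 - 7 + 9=-6*a^3 - 7*a^2 + 20*a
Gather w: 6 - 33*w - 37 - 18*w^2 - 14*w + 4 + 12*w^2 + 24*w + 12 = -6*w^2 - 23*w - 15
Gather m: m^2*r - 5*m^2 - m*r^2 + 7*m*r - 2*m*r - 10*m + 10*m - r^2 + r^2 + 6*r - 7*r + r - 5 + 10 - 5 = m^2*(r - 5) + m*(-r^2 + 5*r)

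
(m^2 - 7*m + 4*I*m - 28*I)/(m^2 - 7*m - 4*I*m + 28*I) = (m + 4*I)/(m - 4*I)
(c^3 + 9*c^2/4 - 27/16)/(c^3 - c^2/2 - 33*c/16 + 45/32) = 2*(2*c + 3)/(4*c - 5)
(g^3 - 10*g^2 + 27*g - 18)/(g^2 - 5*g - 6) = (g^2 - 4*g + 3)/(g + 1)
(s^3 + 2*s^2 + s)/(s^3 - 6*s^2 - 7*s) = (s + 1)/(s - 7)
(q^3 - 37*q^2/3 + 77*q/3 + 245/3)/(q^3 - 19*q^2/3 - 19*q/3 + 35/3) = (q - 7)/(q - 1)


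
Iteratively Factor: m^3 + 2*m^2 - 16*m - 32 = (m - 4)*(m^2 + 6*m + 8) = (m - 4)*(m + 2)*(m + 4)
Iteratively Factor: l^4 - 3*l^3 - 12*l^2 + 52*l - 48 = (l - 2)*(l^3 - l^2 - 14*l + 24) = (l - 3)*(l - 2)*(l^2 + 2*l - 8) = (l - 3)*(l - 2)*(l + 4)*(l - 2)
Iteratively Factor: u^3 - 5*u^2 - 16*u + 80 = (u + 4)*(u^2 - 9*u + 20) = (u - 4)*(u + 4)*(u - 5)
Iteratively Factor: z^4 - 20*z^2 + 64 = (z - 4)*(z^3 + 4*z^2 - 4*z - 16) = (z - 4)*(z - 2)*(z^2 + 6*z + 8) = (z - 4)*(z - 2)*(z + 4)*(z + 2)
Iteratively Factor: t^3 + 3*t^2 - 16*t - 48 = (t + 3)*(t^2 - 16) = (t - 4)*(t + 3)*(t + 4)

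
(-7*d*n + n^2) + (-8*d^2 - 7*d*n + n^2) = -8*d^2 - 14*d*n + 2*n^2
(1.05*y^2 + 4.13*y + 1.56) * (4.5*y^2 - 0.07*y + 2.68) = 4.725*y^4 + 18.5115*y^3 + 9.5449*y^2 + 10.9592*y + 4.1808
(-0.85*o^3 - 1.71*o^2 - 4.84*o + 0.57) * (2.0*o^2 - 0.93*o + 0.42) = -1.7*o^5 - 2.6295*o^4 - 8.4467*o^3 + 4.923*o^2 - 2.5629*o + 0.2394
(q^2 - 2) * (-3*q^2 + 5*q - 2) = -3*q^4 + 5*q^3 + 4*q^2 - 10*q + 4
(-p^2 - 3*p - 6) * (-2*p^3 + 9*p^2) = 2*p^5 - 3*p^4 - 15*p^3 - 54*p^2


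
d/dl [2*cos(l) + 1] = -2*sin(l)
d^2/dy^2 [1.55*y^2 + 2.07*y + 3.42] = 3.10000000000000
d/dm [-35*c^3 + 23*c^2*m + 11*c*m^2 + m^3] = 23*c^2 + 22*c*m + 3*m^2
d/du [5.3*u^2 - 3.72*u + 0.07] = 10.6*u - 3.72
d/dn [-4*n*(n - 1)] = 4 - 8*n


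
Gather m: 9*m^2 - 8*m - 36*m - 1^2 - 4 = 9*m^2 - 44*m - 5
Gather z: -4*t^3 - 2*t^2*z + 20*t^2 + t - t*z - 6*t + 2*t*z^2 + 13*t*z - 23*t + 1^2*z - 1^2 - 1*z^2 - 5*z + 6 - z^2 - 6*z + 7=-4*t^3 + 20*t^2 - 28*t + z^2*(2*t - 2) + z*(-2*t^2 + 12*t - 10) + 12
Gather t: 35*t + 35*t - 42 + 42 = 70*t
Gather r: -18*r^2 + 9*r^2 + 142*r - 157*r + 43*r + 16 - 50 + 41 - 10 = -9*r^2 + 28*r - 3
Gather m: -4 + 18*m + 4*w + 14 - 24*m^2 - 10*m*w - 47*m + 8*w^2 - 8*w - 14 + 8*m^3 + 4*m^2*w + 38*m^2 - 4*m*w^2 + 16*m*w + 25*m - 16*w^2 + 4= 8*m^3 + m^2*(4*w + 14) + m*(-4*w^2 + 6*w - 4) - 8*w^2 - 4*w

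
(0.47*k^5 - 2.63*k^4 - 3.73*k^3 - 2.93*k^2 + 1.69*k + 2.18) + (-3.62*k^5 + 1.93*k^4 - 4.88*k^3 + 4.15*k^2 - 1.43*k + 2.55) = -3.15*k^5 - 0.7*k^4 - 8.61*k^3 + 1.22*k^2 + 0.26*k + 4.73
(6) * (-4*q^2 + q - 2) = -24*q^2 + 6*q - 12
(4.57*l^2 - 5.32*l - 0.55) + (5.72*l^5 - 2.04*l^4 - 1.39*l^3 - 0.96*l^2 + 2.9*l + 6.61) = 5.72*l^5 - 2.04*l^4 - 1.39*l^3 + 3.61*l^2 - 2.42*l + 6.06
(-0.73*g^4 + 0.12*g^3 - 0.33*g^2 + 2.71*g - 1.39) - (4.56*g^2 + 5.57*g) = -0.73*g^4 + 0.12*g^3 - 4.89*g^2 - 2.86*g - 1.39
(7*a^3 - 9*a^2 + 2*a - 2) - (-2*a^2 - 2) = 7*a^3 - 7*a^2 + 2*a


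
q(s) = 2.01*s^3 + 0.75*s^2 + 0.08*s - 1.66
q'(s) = 6.03*s^2 + 1.5*s + 0.08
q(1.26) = 3.65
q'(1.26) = 11.54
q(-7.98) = -975.96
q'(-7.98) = 372.10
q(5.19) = 299.95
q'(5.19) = 170.29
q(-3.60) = -86.01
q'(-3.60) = 72.83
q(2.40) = 30.64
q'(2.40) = 38.41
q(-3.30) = -65.99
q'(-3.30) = 60.80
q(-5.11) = -250.68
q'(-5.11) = 149.87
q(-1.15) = -3.82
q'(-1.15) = 6.33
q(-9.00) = -1406.92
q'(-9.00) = 475.01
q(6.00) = 459.98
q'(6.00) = 226.16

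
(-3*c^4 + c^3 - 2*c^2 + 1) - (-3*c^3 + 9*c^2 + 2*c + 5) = -3*c^4 + 4*c^3 - 11*c^2 - 2*c - 4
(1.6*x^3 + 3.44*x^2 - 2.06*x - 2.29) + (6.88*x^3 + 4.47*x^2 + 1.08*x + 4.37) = 8.48*x^3 + 7.91*x^2 - 0.98*x + 2.08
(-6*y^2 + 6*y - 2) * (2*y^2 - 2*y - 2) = -12*y^4 + 24*y^3 - 4*y^2 - 8*y + 4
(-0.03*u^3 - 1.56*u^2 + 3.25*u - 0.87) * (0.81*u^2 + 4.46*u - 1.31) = -0.0243*u^5 - 1.3974*u^4 - 4.2858*u^3 + 15.8339*u^2 - 8.1377*u + 1.1397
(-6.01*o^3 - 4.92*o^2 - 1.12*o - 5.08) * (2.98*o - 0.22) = -17.9098*o^4 - 13.3394*o^3 - 2.2552*o^2 - 14.892*o + 1.1176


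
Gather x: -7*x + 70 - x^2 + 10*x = -x^2 + 3*x + 70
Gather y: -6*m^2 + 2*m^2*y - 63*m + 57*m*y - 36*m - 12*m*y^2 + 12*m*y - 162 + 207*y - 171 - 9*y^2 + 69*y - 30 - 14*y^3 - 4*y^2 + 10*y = -6*m^2 - 99*m - 14*y^3 + y^2*(-12*m - 13) + y*(2*m^2 + 69*m + 286) - 363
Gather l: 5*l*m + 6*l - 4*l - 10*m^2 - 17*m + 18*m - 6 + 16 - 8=l*(5*m + 2) - 10*m^2 + m + 2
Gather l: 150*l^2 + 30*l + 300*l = 150*l^2 + 330*l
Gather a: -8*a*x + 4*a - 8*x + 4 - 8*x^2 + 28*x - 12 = a*(4 - 8*x) - 8*x^2 + 20*x - 8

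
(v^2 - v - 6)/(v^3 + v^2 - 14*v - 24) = (v - 3)/(v^2 - v - 12)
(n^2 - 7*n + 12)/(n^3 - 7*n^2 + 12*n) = 1/n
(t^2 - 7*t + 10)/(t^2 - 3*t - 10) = (t - 2)/(t + 2)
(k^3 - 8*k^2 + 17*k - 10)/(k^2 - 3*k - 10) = (k^2 - 3*k + 2)/(k + 2)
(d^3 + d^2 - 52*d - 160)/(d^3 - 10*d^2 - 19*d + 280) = (d + 4)/(d - 7)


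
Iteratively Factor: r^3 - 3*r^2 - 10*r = (r - 5)*(r^2 + 2*r) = (r - 5)*(r + 2)*(r)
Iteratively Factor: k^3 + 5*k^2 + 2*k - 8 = (k + 4)*(k^2 + k - 2) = (k + 2)*(k + 4)*(k - 1)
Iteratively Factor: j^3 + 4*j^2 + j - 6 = (j - 1)*(j^2 + 5*j + 6) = (j - 1)*(j + 3)*(j + 2)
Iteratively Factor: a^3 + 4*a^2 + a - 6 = (a + 2)*(a^2 + 2*a - 3) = (a - 1)*(a + 2)*(a + 3)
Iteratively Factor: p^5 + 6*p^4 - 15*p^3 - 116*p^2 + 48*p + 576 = (p + 4)*(p^4 + 2*p^3 - 23*p^2 - 24*p + 144) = (p - 3)*(p + 4)*(p^3 + 5*p^2 - 8*p - 48) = (p - 3)*(p + 4)^2*(p^2 + p - 12) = (p - 3)*(p + 4)^3*(p - 3)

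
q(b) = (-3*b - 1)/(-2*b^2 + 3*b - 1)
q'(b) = (-3*b - 1)*(4*b - 3)/(-2*b^2 + 3*b - 1)^2 - 3/(-2*b^2 + 3*b - 1)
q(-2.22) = -0.32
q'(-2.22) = -0.05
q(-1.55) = -0.35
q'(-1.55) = -0.02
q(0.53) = -91.84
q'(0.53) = 2759.67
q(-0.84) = -0.31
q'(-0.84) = 0.21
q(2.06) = 2.17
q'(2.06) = -2.53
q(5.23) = 0.42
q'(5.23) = -0.11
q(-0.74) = -0.28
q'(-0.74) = 0.30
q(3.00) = 1.00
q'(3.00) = -0.60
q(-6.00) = -0.19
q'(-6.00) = -0.02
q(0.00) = 1.00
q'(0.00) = 6.00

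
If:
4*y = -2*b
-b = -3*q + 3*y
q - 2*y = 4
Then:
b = 24/5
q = -4/5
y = -12/5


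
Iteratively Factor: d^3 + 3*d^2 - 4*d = (d - 1)*(d^2 + 4*d) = d*(d - 1)*(d + 4)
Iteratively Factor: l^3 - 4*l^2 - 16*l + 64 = (l - 4)*(l^2 - 16) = (l - 4)*(l + 4)*(l - 4)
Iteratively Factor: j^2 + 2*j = (j)*(j + 2)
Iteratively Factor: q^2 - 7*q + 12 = (q - 4)*(q - 3)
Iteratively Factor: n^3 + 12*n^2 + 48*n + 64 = (n + 4)*(n^2 + 8*n + 16) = (n + 4)^2*(n + 4)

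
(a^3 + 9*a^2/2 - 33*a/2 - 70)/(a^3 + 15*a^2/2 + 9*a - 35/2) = (a - 4)/(a - 1)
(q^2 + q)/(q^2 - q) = (q + 1)/(q - 1)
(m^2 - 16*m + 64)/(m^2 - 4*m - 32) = (m - 8)/(m + 4)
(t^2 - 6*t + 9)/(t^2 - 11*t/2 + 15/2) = 2*(t - 3)/(2*t - 5)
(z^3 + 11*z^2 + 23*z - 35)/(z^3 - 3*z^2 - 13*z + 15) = (z^2 + 12*z + 35)/(z^2 - 2*z - 15)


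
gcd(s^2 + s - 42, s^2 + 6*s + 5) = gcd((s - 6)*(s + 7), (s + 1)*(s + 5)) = 1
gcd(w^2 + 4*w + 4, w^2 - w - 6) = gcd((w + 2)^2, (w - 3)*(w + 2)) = w + 2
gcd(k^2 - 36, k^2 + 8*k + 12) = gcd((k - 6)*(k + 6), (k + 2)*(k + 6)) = k + 6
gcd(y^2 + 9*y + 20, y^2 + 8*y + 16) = y + 4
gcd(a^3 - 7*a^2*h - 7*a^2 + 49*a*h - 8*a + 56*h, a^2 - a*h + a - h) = a + 1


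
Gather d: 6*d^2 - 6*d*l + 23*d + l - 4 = 6*d^2 + d*(23 - 6*l) + l - 4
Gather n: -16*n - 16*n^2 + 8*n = -16*n^2 - 8*n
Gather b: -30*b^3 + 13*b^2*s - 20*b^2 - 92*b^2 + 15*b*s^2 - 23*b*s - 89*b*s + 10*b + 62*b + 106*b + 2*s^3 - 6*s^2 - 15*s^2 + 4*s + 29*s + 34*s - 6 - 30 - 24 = -30*b^3 + b^2*(13*s - 112) + b*(15*s^2 - 112*s + 178) + 2*s^3 - 21*s^2 + 67*s - 60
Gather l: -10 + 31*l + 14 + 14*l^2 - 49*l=14*l^2 - 18*l + 4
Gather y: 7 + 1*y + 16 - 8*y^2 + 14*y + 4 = -8*y^2 + 15*y + 27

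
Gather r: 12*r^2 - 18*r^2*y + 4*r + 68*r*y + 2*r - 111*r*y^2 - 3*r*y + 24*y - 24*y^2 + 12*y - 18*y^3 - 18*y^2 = r^2*(12 - 18*y) + r*(-111*y^2 + 65*y + 6) - 18*y^3 - 42*y^2 + 36*y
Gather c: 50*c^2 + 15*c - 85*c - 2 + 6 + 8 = 50*c^2 - 70*c + 12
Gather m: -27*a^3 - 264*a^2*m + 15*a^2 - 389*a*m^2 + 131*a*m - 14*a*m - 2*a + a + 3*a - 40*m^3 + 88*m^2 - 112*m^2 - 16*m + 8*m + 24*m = -27*a^3 + 15*a^2 + 2*a - 40*m^3 + m^2*(-389*a - 24) + m*(-264*a^2 + 117*a + 16)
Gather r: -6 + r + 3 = r - 3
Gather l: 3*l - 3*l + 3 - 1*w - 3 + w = 0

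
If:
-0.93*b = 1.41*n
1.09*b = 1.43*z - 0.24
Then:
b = 1.31192660550459*z - 0.220183486238532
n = 0.145227405816904 - 0.865313292992387*z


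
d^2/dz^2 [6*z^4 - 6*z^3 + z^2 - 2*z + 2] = 72*z^2 - 36*z + 2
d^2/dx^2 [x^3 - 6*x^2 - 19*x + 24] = 6*x - 12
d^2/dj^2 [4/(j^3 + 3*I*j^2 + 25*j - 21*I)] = 8*(-3*(j + I)*(j^3 + 3*I*j^2 + 25*j - 21*I) + (3*j^2 + 6*I*j + 25)^2)/(j^3 + 3*I*j^2 + 25*j - 21*I)^3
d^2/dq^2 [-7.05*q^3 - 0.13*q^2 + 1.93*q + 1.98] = -42.3*q - 0.26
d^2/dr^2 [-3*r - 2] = 0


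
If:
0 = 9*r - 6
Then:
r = 2/3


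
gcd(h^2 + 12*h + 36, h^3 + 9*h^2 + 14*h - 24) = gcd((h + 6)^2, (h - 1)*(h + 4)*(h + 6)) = h + 6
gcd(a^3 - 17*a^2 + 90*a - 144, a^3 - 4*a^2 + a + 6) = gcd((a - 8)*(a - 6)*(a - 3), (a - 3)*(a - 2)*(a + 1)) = a - 3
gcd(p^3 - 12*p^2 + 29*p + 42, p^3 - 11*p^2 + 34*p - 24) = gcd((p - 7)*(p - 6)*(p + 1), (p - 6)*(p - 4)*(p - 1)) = p - 6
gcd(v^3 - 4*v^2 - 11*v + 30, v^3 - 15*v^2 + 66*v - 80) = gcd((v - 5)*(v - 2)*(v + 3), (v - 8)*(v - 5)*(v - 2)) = v^2 - 7*v + 10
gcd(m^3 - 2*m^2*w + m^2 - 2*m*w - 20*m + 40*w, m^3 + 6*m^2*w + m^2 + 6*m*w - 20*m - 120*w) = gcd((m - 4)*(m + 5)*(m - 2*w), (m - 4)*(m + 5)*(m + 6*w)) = m^2 + m - 20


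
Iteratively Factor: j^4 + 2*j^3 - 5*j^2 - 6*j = (j - 2)*(j^3 + 4*j^2 + 3*j) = j*(j - 2)*(j^2 + 4*j + 3) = j*(j - 2)*(j + 3)*(j + 1)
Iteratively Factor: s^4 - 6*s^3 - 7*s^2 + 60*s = (s)*(s^3 - 6*s^2 - 7*s + 60) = s*(s + 3)*(s^2 - 9*s + 20) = s*(s - 5)*(s + 3)*(s - 4)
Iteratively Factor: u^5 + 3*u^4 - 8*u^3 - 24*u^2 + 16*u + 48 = (u + 2)*(u^4 + u^3 - 10*u^2 - 4*u + 24) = (u + 2)^2*(u^3 - u^2 - 8*u + 12) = (u + 2)^2*(u + 3)*(u^2 - 4*u + 4) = (u - 2)*(u + 2)^2*(u + 3)*(u - 2)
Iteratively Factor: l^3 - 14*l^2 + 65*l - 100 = (l - 5)*(l^2 - 9*l + 20) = (l - 5)^2*(l - 4)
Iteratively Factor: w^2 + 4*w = (w)*(w + 4)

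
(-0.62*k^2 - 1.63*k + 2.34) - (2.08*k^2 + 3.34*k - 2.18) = -2.7*k^2 - 4.97*k + 4.52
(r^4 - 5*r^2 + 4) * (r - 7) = r^5 - 7*r^4 - 5*r^3 + 35*r^2 + 4*r - 28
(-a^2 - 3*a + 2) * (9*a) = -9*a^3 - 27*a^2 + 18*a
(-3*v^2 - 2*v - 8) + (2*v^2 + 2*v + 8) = -v^2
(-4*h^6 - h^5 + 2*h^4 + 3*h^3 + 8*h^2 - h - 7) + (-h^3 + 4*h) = -4*h^6 - h^5 + 2*h^4 + 2*h^3 + 8*h^2 + 3*h - 7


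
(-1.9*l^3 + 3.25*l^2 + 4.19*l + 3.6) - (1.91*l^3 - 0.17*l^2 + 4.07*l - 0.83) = -3.81*l^3 + 3.42*l^2 + 0.12*l + 4.43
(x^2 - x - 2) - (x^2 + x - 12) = 10 - 2*x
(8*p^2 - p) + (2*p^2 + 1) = 10*p^2 - p + 1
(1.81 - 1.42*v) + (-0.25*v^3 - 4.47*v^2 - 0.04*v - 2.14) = -0.25*v^3 - 4.47*v^2 - 1.46*v - 0.33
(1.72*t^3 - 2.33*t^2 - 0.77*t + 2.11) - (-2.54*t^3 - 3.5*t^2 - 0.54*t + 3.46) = 4.26*t^3 + 1.17*t^2 - 0.23*t - 1.35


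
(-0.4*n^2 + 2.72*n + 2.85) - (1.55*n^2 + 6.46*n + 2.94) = -1.95*n^2 - 3.74*n - 0.0899999999999999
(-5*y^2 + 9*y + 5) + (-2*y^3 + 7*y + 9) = -2*y^3 - 5*y^2 + 16*y + 14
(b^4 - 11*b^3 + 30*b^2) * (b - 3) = b^5 - 14*b^4 + 63*b^3 - 90*b^2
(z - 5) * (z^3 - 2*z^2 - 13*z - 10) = z^4 - 7*z^3 - 3*z^2 + 55*z + 50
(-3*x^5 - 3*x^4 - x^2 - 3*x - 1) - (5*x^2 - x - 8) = -3*x^5 - 3*x^4 - 6*x^2 - 2*x + 7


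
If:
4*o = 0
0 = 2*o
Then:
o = 0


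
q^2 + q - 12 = (q - 3)*(q + 4)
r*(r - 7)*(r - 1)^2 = r^4 - 9*r^3 + 15*r^2 - 7*r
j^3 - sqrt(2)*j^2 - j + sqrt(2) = (j - 1)*(j + 1)*(j - sqrt(2))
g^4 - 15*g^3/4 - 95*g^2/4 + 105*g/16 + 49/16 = (g - 7)*(g - 1/2)*(g + 1/4)*(g + 7/2)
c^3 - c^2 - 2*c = c*(c - 2)*(c + 1)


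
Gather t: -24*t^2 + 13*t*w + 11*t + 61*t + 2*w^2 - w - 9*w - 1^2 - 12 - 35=-24*t^2 + t*(13*w + 72) + 2*w^2 - 10*w - 48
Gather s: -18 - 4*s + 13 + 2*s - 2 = -2*s - 7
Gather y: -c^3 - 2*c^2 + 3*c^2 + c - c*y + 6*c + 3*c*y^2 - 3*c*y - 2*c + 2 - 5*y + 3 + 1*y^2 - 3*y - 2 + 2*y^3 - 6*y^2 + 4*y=-c^3 + c^2 + 5*c + 2*y^3 + y^2*(3*c - 5) + y*(-4*c - 4) + 3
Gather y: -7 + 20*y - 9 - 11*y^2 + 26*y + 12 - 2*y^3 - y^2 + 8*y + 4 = -2*y^3 - 12*y^2 + 54*y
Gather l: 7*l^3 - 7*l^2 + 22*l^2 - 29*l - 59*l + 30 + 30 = 7*l^3 + 15*l^2 - 88*l + 60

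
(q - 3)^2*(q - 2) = q^3 - 8*q^2 + 21*q - 18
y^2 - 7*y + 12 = (y - 4)*(y - 3)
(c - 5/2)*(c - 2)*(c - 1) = c^3 - 11*c^2/2 + 19*c/2 - 5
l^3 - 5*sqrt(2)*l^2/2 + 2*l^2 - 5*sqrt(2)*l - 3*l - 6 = (l + 2)*(l - 3*sqrt(2))*(l + sqrt(2)/2)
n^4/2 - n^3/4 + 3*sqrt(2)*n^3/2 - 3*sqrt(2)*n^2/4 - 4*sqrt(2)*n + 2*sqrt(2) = (n/2 + sqrt(2))*(n - 1/2)*(n - sqrt(2))*(n + 2*sqrt(2))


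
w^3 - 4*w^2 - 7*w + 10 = (w - 5)*(w - 1)*(w + 2)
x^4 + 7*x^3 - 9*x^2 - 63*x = x*(x - 3)*(x + 3)*(x + 7)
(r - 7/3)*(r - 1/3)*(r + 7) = r^3 + 13*r^2/3 - 161*r/9 + 49/9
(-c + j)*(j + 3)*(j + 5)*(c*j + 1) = -c^2*j^3 - 8*c^2*j^2 - 15*c^2*j + c*j^4 + 8*c*j^3 + 14*c*j^2 - 8*c*j - 15*c + j^3 + 8*j^2 + 15*j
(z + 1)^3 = z^3 + 3*z^2 + 3*z + 1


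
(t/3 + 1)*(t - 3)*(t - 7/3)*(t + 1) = t^4/3 - 4*t^3/9 - 34*t^2/9 + 4*t + 7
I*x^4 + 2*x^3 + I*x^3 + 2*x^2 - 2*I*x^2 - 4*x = x*(x + 2)*(x - 2*I)*(I*x - I)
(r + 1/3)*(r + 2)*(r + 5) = r^3 + 22*r^2/3 + 37*r/3 + 10/3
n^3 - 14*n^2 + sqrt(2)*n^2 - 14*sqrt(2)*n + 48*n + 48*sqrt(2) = (n - 8)*(n - 6)*(n + sqrt(2))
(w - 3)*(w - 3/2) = w^2 - 9*w/2 + 9/2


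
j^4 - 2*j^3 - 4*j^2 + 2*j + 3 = (j - 3)*(j - 1)*(j + 1)^2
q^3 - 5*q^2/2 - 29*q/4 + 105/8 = (q - 7/2)*(q - 3/2)*(q + 5/2)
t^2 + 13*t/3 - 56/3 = (t - 8/3)*(t + 7)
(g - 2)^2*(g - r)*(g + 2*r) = g^4 + g^3*r - 4*g^3 - 2*g^2*r^2 - 4*g^2*r + 4*g^2 + 8*g*r^2 + 4*g*r - 8*r^2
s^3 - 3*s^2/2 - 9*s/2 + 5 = (s - 5/2)*(s - 1)*(s + 2)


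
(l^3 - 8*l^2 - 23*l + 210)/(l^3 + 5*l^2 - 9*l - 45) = (l^2 - 13*l + 42)/(l^2 - 9)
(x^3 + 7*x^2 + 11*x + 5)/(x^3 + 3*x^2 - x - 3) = (x^2 + 6*x + 5)/(x^2 + 2*x - 3)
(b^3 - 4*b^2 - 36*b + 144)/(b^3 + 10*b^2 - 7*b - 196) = (b^2 - 36)/(b^2 + 14*b + 49)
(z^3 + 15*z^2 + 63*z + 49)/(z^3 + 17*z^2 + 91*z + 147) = (z + 1)/(z + 3)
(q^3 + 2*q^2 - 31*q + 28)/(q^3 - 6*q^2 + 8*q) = (q^2 + 6*q - 7)/(q*(q - 2))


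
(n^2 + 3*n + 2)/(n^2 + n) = (n + 2)/n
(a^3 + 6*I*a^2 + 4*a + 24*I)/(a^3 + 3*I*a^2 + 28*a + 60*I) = (a - 2*I)/(a - 5*I)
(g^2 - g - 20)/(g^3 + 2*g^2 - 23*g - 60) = 1/(g + 3)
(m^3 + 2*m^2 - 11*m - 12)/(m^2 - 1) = (m^2 + m - 12)/(m - 1)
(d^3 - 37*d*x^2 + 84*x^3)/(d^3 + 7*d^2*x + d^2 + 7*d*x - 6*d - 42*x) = (d^2 - 7*d*x + 12*x^2)/(d^2 + d - 6)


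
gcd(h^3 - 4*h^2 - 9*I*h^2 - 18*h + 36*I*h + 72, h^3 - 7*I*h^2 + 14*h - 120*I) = h - 6*I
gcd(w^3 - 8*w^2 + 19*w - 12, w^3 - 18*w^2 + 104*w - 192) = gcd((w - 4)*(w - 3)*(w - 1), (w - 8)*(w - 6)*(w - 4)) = w - 4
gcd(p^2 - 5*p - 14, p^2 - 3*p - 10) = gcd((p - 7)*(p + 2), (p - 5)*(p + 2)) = p + 2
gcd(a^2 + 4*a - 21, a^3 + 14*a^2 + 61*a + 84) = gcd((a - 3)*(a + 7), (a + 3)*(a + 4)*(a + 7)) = a + 7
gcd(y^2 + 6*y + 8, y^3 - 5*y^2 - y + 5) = 1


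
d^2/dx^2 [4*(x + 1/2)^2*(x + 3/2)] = 24*x + 20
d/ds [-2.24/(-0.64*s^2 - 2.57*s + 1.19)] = (-2.8672*s - 5.7568)/(0.64*s^2 + 2.57*s - 1.19)^2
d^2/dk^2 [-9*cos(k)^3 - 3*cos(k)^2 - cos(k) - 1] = 31*cos(k)/4 + 6*cos(2*k) + 81*cos(3*k)/4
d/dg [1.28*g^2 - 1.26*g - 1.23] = 2.56*g - 1.26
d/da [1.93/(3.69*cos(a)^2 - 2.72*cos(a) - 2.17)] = (14.2434*cos(a) - 5.2496)*sin(a)/(-3.69*cos(a)^2 + 2.72*cos(a) + 2.17)^2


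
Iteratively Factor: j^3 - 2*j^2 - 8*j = (j)*(j^2 - 2*j - 8) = j*(j + 2)*(j - 4)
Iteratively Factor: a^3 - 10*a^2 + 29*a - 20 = (a - 5)*(a^2 - 5*a + 4) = (a - 5)*(a - 4)*(a - 1)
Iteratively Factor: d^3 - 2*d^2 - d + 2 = (d - 1)*(d^2 - d - 2) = (d - 1)*(d + 1)*(d - 2)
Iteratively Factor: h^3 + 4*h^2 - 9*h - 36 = (h + 4)*(h^2 - 9) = (h + 3)*(h + 4)*(h - 3)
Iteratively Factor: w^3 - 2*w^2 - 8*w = (w + 2)*(w^2 - 4*w) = w*(w + 2)*(w - 4)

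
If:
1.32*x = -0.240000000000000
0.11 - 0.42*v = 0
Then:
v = 0.26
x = -0.18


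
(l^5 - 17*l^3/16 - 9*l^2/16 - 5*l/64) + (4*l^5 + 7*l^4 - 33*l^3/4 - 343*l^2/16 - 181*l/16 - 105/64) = 5*l^5 + 7*l^4 - 149*l^3/16 - 22*l^2 - 729*l/64 - 105/64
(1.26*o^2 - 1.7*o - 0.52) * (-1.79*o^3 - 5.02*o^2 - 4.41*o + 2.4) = -2.2554*o^5 - 3.2822*o^4 + 3.9082*o^3 + 13.1314*o^2 - 1.7868*o - 1.248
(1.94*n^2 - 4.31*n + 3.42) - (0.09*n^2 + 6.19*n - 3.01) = 1.85*n^2 - 10.5*n + 6.43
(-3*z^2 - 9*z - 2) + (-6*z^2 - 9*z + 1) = -9*z^2 - 18*z - 1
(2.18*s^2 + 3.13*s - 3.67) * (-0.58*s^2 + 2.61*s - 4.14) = -1.2644*s^4 + 3.8744*s^3 + 1.2727*s^2 - 22.5369*s + 15.1938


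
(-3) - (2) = -5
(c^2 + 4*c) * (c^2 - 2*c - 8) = c^4 + 2*c^3 - 16*c^2 - 32*c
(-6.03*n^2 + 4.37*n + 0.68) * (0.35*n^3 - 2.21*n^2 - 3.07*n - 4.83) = -2.1105*n^5 + 14.8558*n^4 + 9.0924*n^3 + 14.2062*n^2 - 23.1947*n - 3.2844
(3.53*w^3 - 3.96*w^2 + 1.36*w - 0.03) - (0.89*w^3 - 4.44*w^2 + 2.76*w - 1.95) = 2.64*w^3 + 0.48*w^2 - 1.4*w + 1.92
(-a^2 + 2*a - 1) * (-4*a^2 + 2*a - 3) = 4*a^4 - 10*a^3 + 11*a^2 - 8*a + 3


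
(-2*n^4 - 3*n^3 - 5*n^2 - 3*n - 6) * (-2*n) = 4*n^5 + 6*n^4 + 10*n^3 + 6*n^2 + 12*n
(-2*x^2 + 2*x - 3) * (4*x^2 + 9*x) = -8*x^4 - 10*x^3 + 6*x^2 - 27*x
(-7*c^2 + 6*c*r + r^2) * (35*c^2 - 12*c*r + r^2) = -245*c^4 + 294*c^3*r - 44*c^2*r^2 - 6*c*r^3 + r^4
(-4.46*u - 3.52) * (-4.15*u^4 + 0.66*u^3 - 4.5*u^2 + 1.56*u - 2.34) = 18.509*u^5 + 11.6644*u^4 + 17.7468*u^3 + 8.8824*u^2 + 4.9452*u + 8.2368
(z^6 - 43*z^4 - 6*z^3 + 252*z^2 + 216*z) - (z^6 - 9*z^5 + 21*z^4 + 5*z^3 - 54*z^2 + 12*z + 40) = 9*z^5 - 64*z^4 - 11*z^3 + 306*z^2 + 204*z - 40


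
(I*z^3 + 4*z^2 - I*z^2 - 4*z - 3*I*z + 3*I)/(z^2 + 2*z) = (I*z^3 + z^2*(4 - I) - z*(4 + 3*I) + 3*I)/(z*(z + 2))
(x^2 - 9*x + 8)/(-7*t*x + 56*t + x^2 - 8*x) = (x - 1)/(-7*t + x)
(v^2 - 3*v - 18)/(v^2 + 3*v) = (v - 6)/v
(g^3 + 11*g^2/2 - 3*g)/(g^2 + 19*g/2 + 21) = g*(2*g - 1)/(2*g + 7)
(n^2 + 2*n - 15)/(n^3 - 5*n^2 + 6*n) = (n + 5)/(n*(n - 2))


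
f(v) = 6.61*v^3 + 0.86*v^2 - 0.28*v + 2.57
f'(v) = 19.83*v^2 + 1.72*v - 0.28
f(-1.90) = -39.13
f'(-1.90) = 68.04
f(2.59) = 122.46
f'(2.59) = 137.20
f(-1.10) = -4.88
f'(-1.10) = 21.82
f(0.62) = 4.30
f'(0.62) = 8.41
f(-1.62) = -22.82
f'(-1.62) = 48.98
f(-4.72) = -672.02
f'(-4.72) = 433.38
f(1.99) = 57.51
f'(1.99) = 81.67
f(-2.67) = -116.37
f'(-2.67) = 136.49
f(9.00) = 4888.40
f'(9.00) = 1621.43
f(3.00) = 187.94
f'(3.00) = 183.35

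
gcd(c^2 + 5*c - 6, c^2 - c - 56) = 1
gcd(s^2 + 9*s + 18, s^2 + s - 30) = s + 6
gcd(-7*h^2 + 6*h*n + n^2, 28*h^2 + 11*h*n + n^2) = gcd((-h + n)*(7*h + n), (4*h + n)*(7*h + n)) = 7*h + n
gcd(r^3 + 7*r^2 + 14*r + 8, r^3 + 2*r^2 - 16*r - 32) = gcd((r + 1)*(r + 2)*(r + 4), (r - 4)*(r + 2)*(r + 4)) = r^2 + 6*r + 8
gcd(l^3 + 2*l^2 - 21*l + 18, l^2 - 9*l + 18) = l - 3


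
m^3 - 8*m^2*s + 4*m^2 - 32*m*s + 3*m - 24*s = (m + 1)*(m + 3)*(m - 8*s)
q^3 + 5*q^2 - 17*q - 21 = (q - 3)*(q + 1)*(q + 7)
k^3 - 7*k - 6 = (k - 3)*(k + 1)*(k + 2)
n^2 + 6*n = n*(n + 6)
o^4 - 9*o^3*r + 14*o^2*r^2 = o^2*(o - 7*r)*(o - 2*r)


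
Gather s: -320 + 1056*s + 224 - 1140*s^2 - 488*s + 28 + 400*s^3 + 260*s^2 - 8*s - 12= 400*s^3 - 880*s^2 + 560*s - 80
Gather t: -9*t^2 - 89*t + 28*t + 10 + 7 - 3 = -9*t^2 - 61*t + 14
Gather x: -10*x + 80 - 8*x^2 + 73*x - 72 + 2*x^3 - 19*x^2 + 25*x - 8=2*x^3 - 27*x^2 + 88*x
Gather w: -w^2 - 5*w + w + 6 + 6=-w^2 - 4*w + 12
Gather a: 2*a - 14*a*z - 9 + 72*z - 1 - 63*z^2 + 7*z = a*(2 - 14*z) - 63*z^2 + 79*z - 10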